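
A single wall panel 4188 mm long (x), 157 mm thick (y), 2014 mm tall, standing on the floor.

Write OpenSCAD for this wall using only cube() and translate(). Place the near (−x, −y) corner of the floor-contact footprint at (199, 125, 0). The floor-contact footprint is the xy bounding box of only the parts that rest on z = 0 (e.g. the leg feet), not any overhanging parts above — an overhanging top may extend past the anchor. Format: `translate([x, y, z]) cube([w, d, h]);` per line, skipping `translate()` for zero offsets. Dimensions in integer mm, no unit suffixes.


translate([199, 125, 0]) cube([4188, 157, 2014]);


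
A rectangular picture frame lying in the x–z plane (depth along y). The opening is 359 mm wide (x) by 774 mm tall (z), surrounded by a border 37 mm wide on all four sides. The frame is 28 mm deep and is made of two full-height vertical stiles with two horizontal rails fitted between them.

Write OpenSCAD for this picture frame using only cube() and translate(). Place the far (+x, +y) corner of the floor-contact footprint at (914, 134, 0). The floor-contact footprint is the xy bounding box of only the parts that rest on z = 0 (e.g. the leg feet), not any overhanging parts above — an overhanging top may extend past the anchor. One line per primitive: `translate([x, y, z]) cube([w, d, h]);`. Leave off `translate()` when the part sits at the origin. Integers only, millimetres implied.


translate([481, 106, 0]) cube([37, 28, 848]);
translate([877, 106, 0]) cube([37, 28, 848]);
translate([518, 106, 0]) cube([359, 28, 37]);
translate([518, 106, 811]) cube([359, 28, 37]);


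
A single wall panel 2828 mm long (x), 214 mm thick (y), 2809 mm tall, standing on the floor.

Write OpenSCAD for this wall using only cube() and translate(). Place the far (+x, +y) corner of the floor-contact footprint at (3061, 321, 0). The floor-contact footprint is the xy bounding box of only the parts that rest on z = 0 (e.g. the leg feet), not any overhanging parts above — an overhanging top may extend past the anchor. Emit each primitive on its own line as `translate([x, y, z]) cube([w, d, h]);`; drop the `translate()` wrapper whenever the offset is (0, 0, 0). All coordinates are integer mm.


translate([233, 107, 0]) cube([2828, 214, 2809]);


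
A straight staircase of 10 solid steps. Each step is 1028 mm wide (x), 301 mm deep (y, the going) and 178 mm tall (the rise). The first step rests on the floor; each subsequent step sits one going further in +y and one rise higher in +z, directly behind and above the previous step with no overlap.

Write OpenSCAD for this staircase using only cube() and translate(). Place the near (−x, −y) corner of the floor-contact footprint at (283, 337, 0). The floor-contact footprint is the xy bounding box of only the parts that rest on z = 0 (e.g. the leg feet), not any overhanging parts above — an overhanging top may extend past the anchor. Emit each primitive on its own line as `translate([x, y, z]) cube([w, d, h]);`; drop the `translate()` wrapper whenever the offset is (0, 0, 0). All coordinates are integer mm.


translate([283, 337, 0]) cube([1028, 301, 178]);
translate([283, 638, 178]) cube([1028, 301, 178]);
translate([283, 939, 356]) cube([1028, 301, 178]);
translate([283, 1240, 534]) cube([1028, 301, 178]);
translate([283, 1541, 712]) cube([1028, 301, 178]);
translate([283, 1842, 890]) cube([1028, 301, 178]);
translate([283, 2143, 1068]) cube([1028, 301, 178]);
translate([283, 2444, 1246]) cube([1028, 301, 178]);
translate([283, 2745, 1424]) cube([1028, 301, 178]);
translate([283, 3046, 1602]) cube([1028, 301, 178]);


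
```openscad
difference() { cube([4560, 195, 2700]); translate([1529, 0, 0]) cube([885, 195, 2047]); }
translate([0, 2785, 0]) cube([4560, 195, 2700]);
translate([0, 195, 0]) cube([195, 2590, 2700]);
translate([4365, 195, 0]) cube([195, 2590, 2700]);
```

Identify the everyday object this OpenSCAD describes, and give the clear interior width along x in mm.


A single room. The interior width is 4170 mm.

Four walls enclosing a rectangle with a door in the front wall — a room. Outside width 4560 minus two 195 mm walls gives 4170 mm.


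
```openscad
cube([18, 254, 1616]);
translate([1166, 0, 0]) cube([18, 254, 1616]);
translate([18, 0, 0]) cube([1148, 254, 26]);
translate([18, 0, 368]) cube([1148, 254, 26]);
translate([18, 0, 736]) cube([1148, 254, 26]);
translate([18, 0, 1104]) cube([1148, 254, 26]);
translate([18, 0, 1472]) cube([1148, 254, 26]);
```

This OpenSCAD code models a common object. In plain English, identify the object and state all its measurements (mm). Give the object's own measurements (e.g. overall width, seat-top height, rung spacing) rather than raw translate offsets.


An open bookshelf. Two side panels, each 18 mm thick, 254 mm deep and 1616 mm tall, stand 1184 mm apart (outside-to-outside). Between them sit 5 shelves, each 26 mm thick and 254 mm deep, spanning the full gap between the sides. The bottom shelf rests on the floor (its underside at z = 0) and the clear gap between one shelf's top and the next shelf's underside is 342 mm.


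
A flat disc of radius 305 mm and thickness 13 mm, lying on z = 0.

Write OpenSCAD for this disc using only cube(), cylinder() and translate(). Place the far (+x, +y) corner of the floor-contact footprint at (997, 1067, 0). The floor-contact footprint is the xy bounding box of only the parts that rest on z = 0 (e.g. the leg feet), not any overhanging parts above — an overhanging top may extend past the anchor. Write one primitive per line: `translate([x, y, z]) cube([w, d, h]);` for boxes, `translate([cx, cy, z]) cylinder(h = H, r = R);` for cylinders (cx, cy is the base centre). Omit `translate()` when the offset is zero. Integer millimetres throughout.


translate([692, 762, 0]) cylinder(h = 13, r = 305);


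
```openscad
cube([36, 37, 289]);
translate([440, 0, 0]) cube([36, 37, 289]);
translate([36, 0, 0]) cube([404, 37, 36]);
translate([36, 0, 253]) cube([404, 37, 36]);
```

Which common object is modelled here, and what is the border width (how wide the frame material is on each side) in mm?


A picture frame. The border width is 36 mm.

Four thin pieces enclosing a rectangular opening — a picture frame. The two full-height stiles are 289 mm tall; the top rail sits at z = 253 and is 36 mm tall, so the border above the opening is 289 − 253 = 36 mm, matching the stile x-width.


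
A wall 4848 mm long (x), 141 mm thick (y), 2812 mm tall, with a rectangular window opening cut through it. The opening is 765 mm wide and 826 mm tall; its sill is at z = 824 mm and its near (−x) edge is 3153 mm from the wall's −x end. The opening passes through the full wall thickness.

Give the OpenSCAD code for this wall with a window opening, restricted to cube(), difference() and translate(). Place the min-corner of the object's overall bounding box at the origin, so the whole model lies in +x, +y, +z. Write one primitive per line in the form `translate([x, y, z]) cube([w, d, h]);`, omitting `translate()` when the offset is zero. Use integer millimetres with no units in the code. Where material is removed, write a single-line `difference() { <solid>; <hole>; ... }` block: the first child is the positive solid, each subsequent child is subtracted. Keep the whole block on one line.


difference() { cube([4848, 141, 2812]); translate([3153, 0, 824]) cube([765, 141, 826]); }


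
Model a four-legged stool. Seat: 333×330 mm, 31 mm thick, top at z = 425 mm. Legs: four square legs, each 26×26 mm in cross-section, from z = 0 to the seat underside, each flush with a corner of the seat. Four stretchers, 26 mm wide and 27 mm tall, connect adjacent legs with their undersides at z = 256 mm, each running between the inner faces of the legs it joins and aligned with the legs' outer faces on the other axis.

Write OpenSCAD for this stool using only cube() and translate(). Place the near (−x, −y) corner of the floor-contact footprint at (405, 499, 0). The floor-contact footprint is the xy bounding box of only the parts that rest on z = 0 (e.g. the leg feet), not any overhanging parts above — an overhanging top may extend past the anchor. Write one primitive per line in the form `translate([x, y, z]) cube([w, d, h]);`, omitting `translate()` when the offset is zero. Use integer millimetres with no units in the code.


translate([405, 499, 394]) cube([333, 330, 31]);
translate([405, 499, 0]) cube([26, 26, 394]);
translate([712, 499, 0]) cube([26, 26, 394]);
translate([405, 803, 0]) cube([26, 26, 394]);
translate([712, 803, 0]) cube([26, 26, 394]);
translate([431, 499, 256]) cube([281, 26, 27]);
translate([431, 803, 256]) cube([281, 26, 27]);
translate([405, 525, 256]) cube([26, 278, 27]);
translate([712, 525, 256]) cube([26, 278, 27]);


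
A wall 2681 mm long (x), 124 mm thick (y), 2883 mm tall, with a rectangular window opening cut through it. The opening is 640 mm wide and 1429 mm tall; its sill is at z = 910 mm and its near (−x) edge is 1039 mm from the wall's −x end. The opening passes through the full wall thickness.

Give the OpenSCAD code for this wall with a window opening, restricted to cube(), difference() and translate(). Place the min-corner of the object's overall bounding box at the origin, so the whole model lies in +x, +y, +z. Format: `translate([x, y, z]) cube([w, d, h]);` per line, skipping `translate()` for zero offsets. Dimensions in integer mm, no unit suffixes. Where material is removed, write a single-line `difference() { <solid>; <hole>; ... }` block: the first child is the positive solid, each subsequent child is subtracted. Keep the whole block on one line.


difference() { cube([2681, 124, 2883]); translate([1039, 0, 910]) cube([640, 124, 1429]); }


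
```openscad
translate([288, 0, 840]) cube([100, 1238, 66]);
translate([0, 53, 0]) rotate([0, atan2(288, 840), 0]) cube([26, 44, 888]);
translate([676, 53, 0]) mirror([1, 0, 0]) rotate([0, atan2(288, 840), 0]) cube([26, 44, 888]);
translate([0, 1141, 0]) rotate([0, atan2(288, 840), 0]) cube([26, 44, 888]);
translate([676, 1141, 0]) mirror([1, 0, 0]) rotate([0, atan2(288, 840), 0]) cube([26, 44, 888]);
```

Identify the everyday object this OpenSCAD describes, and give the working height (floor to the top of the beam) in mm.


A sawhorse. The overall height is 906 mm.

A beam across two mirrored pairs of raked legs — a sawhorse. The beam's underside is at z = 840 (matching the legs' vertical rise in atan2(288, 840)) and the beam is 66 mm tall, so its top is at 840 + 66 = 906 mm. The raked legs top out at the beam's underside, so that is the highest point.


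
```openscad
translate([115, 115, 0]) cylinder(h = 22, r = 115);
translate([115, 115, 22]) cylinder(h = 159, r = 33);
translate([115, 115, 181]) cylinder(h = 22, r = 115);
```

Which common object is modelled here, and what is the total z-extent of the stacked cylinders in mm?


A spool. The overall height is 203 mm.

Three coaxial cylinders, large–small–large — a spool. Two 22 mm flanges and a 159 mm core give 22 + 159 + 22 = 203 mm.


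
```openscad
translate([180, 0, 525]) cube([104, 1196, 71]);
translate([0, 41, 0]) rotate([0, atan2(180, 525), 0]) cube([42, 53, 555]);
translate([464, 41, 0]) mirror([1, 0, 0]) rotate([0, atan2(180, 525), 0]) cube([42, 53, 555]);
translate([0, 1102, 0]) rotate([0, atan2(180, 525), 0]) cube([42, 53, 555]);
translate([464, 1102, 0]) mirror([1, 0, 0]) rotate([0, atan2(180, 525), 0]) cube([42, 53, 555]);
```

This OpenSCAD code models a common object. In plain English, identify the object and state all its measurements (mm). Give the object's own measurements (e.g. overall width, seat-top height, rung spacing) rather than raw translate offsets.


A sawhorse. A 104×1196×71 mm beam (x, y, z) sits on two A-frame leg pairs. Each pair is two raked legs of 42×53 mm section (53 mm along y) splaying symmetrically in x. Each leg rises 525 mm vertically over 180 mm of horizontal reach and is 555 mm long along its own axis. Every leg's outer bottom edge rests on the floor and its outer top edge meets a bottom edge of the beam — the left legs (tilting toward +x) meet the beam's −x bottom edge, the right legs (their mirror images, tilting toward −x) meet its +x bottom edge — so the leg tops tuck under the beam, the beam's underside is 525 mm above the floor, and the feet are 464 mm apart outside-to-outside with the beam centred between them. The two leg pairs are set in 41 mm from either end of the beam.


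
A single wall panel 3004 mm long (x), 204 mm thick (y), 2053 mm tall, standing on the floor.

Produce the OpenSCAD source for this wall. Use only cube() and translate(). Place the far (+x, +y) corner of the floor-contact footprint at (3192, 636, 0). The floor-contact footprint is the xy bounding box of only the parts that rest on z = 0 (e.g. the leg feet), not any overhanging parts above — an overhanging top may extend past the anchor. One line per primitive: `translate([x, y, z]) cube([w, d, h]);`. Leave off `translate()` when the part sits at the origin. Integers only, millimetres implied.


translate([188, 432, 0]) cube([3004, 204, 2053]);


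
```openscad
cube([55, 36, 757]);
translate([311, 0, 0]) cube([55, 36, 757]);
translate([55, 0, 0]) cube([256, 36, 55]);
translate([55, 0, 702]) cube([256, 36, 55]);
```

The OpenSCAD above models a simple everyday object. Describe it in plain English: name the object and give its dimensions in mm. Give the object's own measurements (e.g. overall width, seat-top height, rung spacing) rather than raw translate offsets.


A rectangular picture frame lying in the x–z plane (depth along y). The opening is 256 mm wide (x) by 647 mm tall (z), surrounded by a border 55 mm wide on all four sides. The frame is 36 mm deep and is made of two full-height vertical stiles with two horizontal rails fitted between them.


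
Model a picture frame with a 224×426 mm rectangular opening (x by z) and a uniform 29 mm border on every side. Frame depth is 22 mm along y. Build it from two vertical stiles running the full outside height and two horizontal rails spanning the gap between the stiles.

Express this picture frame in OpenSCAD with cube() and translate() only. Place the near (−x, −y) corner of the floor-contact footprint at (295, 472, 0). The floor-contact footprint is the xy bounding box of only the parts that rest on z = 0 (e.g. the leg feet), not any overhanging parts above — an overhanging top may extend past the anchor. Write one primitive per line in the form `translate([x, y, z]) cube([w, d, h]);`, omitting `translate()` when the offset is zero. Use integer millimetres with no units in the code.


translate([295, 472, 0]) cube([29, 22, 484]);
translate([548, 472, 0]) cube([29, 22, 484]);
translate([324, 472, 0]) cube([224, 22, 29]);
translate([324, 472, 455]) cube([224, 22, 29]);


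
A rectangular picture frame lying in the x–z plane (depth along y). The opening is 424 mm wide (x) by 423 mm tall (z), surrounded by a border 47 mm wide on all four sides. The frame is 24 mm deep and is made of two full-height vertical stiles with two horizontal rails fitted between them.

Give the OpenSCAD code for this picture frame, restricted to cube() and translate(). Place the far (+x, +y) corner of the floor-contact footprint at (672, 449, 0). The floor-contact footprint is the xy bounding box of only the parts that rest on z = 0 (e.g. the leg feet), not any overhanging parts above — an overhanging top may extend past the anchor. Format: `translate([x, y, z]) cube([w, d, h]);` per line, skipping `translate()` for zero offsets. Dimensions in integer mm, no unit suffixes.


translate([154, 425, 0]) cube([47, 24, 517]);
translate([625, 425, 0]) cube([47, 24, 517]);
translate([201, 425, 0]) cube([424, 24, 47]);
translate([201, 425, 470]) cube([424, 24, 47]);


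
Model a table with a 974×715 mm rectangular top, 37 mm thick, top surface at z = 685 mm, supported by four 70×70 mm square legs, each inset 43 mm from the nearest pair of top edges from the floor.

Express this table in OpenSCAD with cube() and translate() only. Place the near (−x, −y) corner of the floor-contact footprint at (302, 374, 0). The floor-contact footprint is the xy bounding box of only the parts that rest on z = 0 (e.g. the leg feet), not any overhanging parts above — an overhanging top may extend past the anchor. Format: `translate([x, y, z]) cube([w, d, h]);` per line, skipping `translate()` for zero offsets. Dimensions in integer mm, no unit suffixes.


// leg_h = 685 - 37 = 648
translate([259, 331, 648]) cube([974, 715, 37]);
translate([302, 374, 0]) cube([70, 70, 648]);
translate([1120, 374, 0]) cube([70, 70, 648]);
translate([302, 933, 0]) cube([70, 70, 648]);
translate([1120, 933, 0]) cube([70, 70, 648]);


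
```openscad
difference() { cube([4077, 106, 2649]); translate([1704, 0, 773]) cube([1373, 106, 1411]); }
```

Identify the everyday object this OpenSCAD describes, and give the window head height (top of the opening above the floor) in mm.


A wall with a window opening. The window head height is 2184 mm.

A wall with a rectangular opening subtracted — a window. Sill at z = 773, opening 1411 mm tall, so the head is at 773 + 1411 = 2184 mm.


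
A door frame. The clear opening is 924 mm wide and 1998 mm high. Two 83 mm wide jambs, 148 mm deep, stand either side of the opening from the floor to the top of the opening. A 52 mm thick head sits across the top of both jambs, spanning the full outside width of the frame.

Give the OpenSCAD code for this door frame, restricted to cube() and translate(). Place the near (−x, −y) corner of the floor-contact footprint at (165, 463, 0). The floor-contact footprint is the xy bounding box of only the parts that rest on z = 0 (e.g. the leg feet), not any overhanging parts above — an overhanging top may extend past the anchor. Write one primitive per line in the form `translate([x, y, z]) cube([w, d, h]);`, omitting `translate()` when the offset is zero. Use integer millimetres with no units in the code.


translate([165, 463, 0]) cube([83, 148, 1998]);
translate([1172, 463, 0]) cube([83, 148, 1998]);
translate([165, 463, 1998]) cube([1090, 148, 52]);


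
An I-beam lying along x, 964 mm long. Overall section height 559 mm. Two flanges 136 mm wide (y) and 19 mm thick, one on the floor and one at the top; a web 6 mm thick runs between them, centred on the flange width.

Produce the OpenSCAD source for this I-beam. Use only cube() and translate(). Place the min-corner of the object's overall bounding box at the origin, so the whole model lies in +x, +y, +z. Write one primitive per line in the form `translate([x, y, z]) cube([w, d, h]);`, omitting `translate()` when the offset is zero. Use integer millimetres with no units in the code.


cube([964, 136, 19]);
translate([0, 65, 19]) cube([964, 6, 521]);
translate([0, 0, 540]) cube([964, 136, 19]);


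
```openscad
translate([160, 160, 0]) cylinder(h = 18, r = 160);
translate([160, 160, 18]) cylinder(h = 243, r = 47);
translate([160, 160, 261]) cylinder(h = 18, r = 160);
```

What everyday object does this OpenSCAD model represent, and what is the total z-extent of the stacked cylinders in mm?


A spool. The overall height is 279 mm.

Three coaxial cylinders, large–small–large — a spool. Two 18 mm flanges and a 243 mm core give 18 + 243 + 18 = 279 mm.


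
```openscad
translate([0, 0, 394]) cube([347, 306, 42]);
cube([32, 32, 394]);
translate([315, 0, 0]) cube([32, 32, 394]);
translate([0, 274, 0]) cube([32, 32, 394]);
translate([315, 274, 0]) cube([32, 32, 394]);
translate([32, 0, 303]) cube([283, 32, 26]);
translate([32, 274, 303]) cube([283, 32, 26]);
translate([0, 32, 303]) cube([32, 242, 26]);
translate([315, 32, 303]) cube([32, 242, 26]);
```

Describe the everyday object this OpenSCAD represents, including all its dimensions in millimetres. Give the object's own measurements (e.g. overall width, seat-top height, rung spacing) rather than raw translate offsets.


A four-legged stool. The seat is a 347×306×42 mm slab whose top surface is at z = 436 mm; four square legs, each 32×32 mm in cross-section, run from the floor (z = 0) to the underside of the seat, each flush with a corner of the seat. Four stretchers, 32 mm wide and 26 mm tall, connect adjacent legs with their undersides at z = 303 mm, each running between the inner faces of the legs it joins and aligned with the legs' outer faces on the other axis.


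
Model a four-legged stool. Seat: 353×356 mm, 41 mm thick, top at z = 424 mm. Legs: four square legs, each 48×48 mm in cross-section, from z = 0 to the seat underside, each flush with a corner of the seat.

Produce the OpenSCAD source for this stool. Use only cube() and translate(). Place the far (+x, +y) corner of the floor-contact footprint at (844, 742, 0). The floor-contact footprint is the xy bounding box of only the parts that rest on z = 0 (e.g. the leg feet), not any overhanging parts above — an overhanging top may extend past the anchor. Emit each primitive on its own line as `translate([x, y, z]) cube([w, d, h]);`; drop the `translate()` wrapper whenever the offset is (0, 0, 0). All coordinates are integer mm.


// leg_h = 424 - 41 = 383
translate([491, 386, 383]) cube([353, 356, 41]);
translate([491, 386, 0]) cube([48, 48, 383]);
translate([796, 386, 0]) cube([48, 48, 383]);
translate([491, 694, 0]) cube([48, 48, 383]);
translate([796, 694, 0]) cube([48, 48, 383]);


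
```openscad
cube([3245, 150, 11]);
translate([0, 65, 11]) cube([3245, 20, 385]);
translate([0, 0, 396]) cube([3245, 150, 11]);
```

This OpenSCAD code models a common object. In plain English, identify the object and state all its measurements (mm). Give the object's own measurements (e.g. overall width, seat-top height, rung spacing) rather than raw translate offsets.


An I-beam lying along x, 3245 mm long. Overall section height 407 mm. Two flanges 150 mm wide (y) and 11 mm thick, one on the floor and one at the top; a web 20 mm thick runs between them, centred on the flange width.


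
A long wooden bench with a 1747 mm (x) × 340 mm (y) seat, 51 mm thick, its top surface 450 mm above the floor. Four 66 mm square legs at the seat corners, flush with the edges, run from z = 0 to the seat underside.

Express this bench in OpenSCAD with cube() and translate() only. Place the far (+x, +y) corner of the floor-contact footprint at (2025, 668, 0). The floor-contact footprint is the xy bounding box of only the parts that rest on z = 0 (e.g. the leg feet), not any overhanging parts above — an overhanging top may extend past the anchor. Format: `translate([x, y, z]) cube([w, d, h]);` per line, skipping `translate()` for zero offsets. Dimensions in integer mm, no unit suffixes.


translate([278, 328, 399]) cube([1747, 340, 51]);
translate([278, 328, 0]) cube([66, 66, 399]);
translate([278, 602, 0]) cube([66, 66, 399]);
translate([1959, 328, 0]) cube([66, 66, 399]);
translate([1959, 602, 0]) cube([66, 66, 399]);


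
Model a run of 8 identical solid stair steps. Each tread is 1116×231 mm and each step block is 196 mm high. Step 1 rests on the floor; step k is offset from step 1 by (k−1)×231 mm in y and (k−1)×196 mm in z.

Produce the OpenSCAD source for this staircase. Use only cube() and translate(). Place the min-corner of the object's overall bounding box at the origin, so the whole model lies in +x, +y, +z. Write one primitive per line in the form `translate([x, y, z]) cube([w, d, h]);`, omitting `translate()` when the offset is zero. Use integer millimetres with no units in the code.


cube([1116, 231, 196]);
translate([0, 231, 196]) cube([1116, 231, 196]);
translate([0, 462, 392]) cube([1116, 231, 196]);
translate([0, 693, 588]) cube([1116, 231, 196]);
translate([0, 924, 784]) cube([1116, 231, 196]);
translate([0, 1155, 980]) cube([1116, 231, 196]);
translate([0, 1386, 1176]) cube([1116, 231, 196]);
translate([0, 1617, 1372]) cube([1116, 231, 196]);


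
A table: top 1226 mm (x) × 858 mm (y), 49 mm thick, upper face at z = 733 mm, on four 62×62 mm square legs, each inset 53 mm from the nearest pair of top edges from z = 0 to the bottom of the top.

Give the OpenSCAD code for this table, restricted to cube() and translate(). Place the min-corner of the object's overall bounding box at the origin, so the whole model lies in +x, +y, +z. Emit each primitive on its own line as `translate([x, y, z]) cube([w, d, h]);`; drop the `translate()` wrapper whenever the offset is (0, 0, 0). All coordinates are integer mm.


translate([0, 0, 684]) cube([1226, 858, 49]);
translate([53, 53, 0]) cube([62, 62, 684]);
translate([1111, 53, 0]) cube([62, 62, 684]);
translate([53, 743, 0]) cube([62, 62, 684]);
translate([1111, 743, 0]) cube([62, 62, 684]);


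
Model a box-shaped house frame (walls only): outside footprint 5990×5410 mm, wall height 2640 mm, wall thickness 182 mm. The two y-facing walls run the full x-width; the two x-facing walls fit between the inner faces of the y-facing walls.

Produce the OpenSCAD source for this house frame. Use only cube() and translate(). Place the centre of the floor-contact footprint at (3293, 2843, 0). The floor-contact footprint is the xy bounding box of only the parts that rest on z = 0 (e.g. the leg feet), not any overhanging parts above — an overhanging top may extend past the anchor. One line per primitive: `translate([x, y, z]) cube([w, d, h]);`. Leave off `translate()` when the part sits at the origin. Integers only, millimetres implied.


translate([298, 138, 0]) cube([5990, 182, 2640]);
translate([298, 5366, 0]) cube([5990, 182, 2640]);
translate([298, 320, 0]) cube([182, 5046, 2640]);
translate([6106, 320, 0]) cube([182, 5046, 2640]);


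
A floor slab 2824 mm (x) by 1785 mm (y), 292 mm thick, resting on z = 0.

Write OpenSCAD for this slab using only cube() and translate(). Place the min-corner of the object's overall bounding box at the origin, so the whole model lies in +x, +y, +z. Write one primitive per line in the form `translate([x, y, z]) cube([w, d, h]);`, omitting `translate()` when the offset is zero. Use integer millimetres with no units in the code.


cube([2824, 1785, 292]);


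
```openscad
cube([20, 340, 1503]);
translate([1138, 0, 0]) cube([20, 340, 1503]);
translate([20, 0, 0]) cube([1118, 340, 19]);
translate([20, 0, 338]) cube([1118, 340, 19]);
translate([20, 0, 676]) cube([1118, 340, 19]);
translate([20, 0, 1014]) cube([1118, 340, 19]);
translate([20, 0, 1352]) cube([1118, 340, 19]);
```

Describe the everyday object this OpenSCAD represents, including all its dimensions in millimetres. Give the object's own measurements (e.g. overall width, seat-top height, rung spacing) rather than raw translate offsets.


An open bookshelf. Two side panels, each 20 mm thick, 340 mm deep and 1503 mm tall, stand 1158 mm apart (outside-to-outside). Between them sit 5 shelves, each 19 mm thick and 340 mm deep, spanning the full gap between the sides. The bottom shelf rests on the floor (its underside at z = 0) and the clear gap between one shelf's top and the next shelf's underside is 319 mm.


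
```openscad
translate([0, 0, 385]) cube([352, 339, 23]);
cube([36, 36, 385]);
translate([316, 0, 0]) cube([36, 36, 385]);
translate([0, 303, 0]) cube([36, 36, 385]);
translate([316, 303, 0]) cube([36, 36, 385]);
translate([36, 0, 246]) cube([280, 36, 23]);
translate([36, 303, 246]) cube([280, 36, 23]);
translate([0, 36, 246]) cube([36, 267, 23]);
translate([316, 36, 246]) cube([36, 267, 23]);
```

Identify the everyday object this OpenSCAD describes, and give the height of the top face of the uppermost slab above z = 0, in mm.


A stool. The seat height is 408 mm.

A 352×339×23 slab at z = 385 on four corner posts — a stool. The seat top is 385 + 23 = 408 mm.


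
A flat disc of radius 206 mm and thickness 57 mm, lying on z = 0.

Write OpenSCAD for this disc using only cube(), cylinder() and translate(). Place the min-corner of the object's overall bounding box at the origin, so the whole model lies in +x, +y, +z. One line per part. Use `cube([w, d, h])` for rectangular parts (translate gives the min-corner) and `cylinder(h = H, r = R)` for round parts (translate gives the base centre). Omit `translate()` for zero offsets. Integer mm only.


translate([206, 206, 0]) cylinder(h = 57, r = 206);


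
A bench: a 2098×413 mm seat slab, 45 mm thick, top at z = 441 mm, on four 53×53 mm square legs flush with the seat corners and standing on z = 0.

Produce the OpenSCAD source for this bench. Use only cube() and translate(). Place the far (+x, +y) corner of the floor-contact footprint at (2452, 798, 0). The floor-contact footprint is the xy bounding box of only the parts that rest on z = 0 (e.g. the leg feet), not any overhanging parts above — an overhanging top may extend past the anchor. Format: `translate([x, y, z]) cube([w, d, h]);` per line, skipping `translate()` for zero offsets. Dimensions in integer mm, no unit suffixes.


translate([354, 385, 396]) cube([2098, 413, 45]);
translate([354, 385, 0]) cube([53, 53, 396]);
translate([354, 745, 0]) cube([53, 53, 396]);
translate([2399, 385, 0]) cube([53, 53, 396]);
translate([2399, 745, 0]) cube([53, 53, 396]);


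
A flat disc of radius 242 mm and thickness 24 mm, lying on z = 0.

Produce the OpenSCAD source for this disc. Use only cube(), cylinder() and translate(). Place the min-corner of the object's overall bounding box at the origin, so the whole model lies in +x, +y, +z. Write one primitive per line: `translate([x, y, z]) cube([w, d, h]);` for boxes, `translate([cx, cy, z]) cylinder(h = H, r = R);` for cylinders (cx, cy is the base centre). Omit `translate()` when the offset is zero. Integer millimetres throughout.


translate([242, 242, 0]) cylinder(h = 24, r = 242);


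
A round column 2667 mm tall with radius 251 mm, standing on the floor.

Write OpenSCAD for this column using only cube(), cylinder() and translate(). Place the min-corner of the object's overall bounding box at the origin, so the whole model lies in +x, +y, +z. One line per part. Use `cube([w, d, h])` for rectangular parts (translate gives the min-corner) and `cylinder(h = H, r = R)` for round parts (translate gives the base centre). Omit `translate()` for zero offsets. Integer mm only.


translate([251, 251, 0]) cylinder(h = 2667, r = 251);


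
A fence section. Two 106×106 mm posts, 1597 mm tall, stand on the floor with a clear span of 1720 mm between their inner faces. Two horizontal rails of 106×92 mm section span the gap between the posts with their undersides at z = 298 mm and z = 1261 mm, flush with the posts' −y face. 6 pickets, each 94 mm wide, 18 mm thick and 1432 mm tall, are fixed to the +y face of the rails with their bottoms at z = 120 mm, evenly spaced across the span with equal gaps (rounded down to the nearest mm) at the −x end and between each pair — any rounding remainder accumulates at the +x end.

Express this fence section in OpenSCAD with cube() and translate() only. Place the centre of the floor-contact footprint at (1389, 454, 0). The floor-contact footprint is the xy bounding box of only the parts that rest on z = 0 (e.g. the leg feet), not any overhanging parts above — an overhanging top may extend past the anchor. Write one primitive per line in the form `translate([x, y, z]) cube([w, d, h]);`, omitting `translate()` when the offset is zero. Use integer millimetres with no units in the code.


translate([423, 401, 0]) cube([106, 106, 1597]);
translate([2249, 401, 0]) cube([106, 106, 1597]);
translate([529, 401, 298]) cube([1720, 106, 92]);
translate([529, 401, 1261]) cube([1720, 106, 92]);
translate([694, 507, 120]) cube([94, 18, 1432]);
translate([953, 507, 120]) cube([94, 18, 1432]);
translate([1212, 507, 120]) cube([94, 18, 1432]);
translate([1471, 507, 120]) cube([94, 18, 1432]);
translate([1730, 507, 120]) cube([94, 18, 1432]);
translate([1989, 507, 120]) cube([94, 18, 1432]);


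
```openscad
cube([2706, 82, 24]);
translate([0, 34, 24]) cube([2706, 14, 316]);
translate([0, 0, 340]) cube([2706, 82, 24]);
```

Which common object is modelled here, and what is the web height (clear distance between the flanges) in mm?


An I-beam. The web height is 316 mm.

Two wide flanges with a thin centred web — an I-beam. Overall 364 mm minus two 24 mm flanges gives a web of 364 − 2·24 = 316 mm.


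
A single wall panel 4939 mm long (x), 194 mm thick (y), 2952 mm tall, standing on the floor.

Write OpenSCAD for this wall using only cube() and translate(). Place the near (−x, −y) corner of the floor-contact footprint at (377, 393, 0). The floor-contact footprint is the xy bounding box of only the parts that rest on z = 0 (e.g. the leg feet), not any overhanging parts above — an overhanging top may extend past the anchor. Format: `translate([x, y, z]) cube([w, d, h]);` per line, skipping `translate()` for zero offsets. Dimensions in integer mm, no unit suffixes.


translate([377, 393, 0]) cube([4939, 194, 2952]);


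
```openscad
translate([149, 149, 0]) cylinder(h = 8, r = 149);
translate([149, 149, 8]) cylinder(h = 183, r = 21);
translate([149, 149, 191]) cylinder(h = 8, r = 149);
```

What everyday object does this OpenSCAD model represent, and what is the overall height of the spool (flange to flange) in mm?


A spool. The overall height is 199 mm.

Three coaxial cylinders, large–small–large — a spool. Two 8 mm flanges and a 183 mm core give 8 + 183 + 8 = 199 mm.


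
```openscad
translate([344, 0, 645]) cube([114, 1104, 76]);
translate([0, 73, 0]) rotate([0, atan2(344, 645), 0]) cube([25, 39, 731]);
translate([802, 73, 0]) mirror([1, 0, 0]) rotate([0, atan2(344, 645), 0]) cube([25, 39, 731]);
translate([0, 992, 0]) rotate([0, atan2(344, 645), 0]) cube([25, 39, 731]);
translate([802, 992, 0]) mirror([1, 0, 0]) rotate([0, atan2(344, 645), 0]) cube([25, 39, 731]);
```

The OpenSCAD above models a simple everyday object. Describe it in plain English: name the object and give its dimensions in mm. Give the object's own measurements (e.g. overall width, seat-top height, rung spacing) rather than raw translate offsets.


A sawhorse. A 114×1104×76 mm beam (x, y, z) sits on two A-frame leg pairs. Each pair is two raked legs of 25×39 mm section (39 mm along y) splaying symmetrically in x. Each leg rises 645 mm vertically over 344 mm of horizontal reach and is 731 mm long along its own axis. Every leg's outer bottom edge rests on the floor and its outer top edge meets a bottom edge of the beam — the left legs (tilting toward +x) meet the beam's −x bottom edge, the right legs (their mirror images, tilting toward −x) meet its +x bottom edge — so the leg tops tuck under the beam, the beam's underside is 645 mm above the floor, and the feet are 802 mm apart outside-to-outside with the beam centred between them. The two leg pairs are set in 73 mm from either end of the beam.


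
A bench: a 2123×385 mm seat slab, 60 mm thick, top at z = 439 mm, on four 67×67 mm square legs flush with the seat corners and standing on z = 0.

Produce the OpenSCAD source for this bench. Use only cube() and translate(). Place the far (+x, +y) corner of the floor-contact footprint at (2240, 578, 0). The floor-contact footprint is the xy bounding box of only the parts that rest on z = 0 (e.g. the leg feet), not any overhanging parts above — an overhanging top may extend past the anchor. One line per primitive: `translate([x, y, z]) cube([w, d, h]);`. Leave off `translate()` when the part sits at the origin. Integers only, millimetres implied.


translate([117, 193, 379]) cube([2123, 385, 60]);
translate([117, 193, 0]) cube([67, 67, 379]);
translate([117, 511, 0]) cube([67, 67, 379]);
translate([2173, 193, 0]) cube([67, 67, 379]);
translate([2173, 511, 0]) cube([67, 67, 379]);


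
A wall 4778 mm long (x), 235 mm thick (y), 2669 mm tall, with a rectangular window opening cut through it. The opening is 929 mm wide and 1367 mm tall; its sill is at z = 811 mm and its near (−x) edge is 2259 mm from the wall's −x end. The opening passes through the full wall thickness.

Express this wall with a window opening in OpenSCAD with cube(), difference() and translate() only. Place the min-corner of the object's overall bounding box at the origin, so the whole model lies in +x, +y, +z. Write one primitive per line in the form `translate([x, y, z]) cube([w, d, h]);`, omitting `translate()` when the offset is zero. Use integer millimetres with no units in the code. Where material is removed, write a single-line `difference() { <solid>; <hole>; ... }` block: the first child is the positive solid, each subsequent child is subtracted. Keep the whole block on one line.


difference() { cube([4778, 235, 2669]); translate([2259, 0, 811]) cube([929, 235, 1367]); }


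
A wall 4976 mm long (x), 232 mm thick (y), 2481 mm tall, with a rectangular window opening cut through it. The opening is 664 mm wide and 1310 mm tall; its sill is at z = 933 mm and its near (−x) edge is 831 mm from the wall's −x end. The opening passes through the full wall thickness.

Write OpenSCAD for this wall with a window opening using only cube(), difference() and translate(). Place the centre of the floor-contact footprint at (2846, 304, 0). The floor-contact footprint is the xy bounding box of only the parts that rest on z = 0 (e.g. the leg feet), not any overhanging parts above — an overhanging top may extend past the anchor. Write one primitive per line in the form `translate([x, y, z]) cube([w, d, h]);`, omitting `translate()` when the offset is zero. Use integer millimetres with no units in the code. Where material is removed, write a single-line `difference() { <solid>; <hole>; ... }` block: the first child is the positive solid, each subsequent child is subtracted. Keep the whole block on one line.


difference() { translate([358, 188, 0]) cube([4976, 232, 2481]); translate([1189, 188, 933]) cube([664, 232, 1310]); }


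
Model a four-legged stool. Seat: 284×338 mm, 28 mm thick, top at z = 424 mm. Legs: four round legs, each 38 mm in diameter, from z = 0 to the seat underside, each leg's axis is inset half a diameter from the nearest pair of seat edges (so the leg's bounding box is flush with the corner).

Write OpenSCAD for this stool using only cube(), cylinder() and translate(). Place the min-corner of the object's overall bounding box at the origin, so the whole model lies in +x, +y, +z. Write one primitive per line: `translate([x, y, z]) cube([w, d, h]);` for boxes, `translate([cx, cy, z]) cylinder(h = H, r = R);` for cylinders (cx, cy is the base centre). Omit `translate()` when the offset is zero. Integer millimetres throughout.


translate([0, 0, 396]) cube([284, 338, 28]);
translate([19, 19, 0]) cylinder(h = 396, r = 19);
translate([265, 19, 0]) cylinder(h = 396, r = 19);
translate([19, 319, 0]) cylinder(h = 396, r = 19);
translate([265, 319, 0]) cylinder(h = 396, r = 19);


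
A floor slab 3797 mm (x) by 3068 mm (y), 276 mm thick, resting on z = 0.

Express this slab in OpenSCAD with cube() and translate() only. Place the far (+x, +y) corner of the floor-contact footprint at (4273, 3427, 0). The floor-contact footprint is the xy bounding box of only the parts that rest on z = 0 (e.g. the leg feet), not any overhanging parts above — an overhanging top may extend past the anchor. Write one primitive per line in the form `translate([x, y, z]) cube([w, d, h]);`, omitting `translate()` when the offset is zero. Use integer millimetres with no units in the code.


translate([476, 359, 0]) cube([3797, 3068, 276]);


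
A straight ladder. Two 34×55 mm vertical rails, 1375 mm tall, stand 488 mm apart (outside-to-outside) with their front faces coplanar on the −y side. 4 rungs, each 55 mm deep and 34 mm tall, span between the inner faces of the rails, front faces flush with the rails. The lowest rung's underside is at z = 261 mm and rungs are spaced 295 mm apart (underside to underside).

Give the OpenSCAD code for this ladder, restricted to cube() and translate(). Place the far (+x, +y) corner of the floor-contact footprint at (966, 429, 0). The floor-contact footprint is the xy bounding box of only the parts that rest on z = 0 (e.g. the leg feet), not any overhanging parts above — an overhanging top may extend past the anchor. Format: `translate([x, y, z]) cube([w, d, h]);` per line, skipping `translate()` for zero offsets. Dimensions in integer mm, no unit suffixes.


translate([478, 374, 0]) cube([34, 55, 1375]);
translate([932, 374, 0]) cube([34, 55, 1375]);
translate([512, 374, 261]) cube([420, 55, 34]);
translate([512, 374, 556]) cube([420, 55, 34]);
translate([512, 374, 851]) cube([420, 55, 34]);
translate([512, 374, 1146]) cube([420, 55, 34]);
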